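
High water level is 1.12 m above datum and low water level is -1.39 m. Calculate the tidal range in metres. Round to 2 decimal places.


Tidal range = High water - Low water
Tidal range = 1.12 - (-1.39)
Tidal range = 2.51 m

2.51


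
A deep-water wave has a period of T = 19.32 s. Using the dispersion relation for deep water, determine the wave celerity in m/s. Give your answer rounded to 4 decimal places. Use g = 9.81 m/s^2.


We use the deep-water celerity formula:
C = g * T / (2 * pi)
C = 9.81 * 19.32 / (2 * 3.14159...)
C = 189.529200 / 6.283185
C = 30.1645 m/s

30.1645


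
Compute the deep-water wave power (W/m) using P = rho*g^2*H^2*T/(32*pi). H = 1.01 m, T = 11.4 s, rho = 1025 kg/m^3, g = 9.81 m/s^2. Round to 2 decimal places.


P = rho * g^2 * H^2 * T / (32 * pi)
P = 1025 * 9.81^2 * 1.01^2 * 11.4 / (32 * pi)
P = 1025 * 96.2361 * 1.0201 * 11.4 / 100.53096
P = 11410.63 W/m

11410.63


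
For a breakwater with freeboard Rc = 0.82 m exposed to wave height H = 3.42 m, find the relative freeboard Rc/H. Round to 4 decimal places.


Relative freeboard = Rc / H
= 0.82 / 3.42
= 0.2398

0.2398


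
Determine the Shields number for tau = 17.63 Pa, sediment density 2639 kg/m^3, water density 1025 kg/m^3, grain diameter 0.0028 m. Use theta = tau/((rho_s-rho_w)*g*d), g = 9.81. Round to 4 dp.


theta = tau / ((rho_s - rho_w) * g * d)
rho_s - rho_w = 2639 - 1025 = 1614
Denominator = 1614 * 9.81 * 0.0028 = 44.333352
theta = 17.63 / 44.333352
theta = 0.3977

0.3977


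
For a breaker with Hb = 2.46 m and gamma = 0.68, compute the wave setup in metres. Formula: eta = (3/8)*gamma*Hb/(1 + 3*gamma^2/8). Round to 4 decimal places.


eta = (3/8) * gamma * Hb / (1 + 3*gamma^2/8)
Numerator = (3/8) * 0.68 * 2.46 = 0.627300
Denominator = 1 + 3*0.68^2/8 = 1 + 0.173400 = 1.173400
eta = 0.627300 / 1.173400
eta = 0.5346 m

0.5346


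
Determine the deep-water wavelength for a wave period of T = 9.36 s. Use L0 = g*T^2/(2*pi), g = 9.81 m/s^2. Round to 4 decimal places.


L0 = g * T^2 / (2 * pi)
L0 = 9.81 * 9.36^2 / (2 * pi)
L0 = 9.81 * 87.6096 / 6.28319
L0 = 859.4502 / 6.28319
L0 = 136.7857 m

136.7857


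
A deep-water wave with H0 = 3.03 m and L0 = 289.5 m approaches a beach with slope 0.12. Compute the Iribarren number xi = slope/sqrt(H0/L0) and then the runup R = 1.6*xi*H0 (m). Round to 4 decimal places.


xi = slope / sqrt(H0/L0)
H0/L0 = 3.03/289.5 = 0.010466
sqrt(0.010466) = 0.102305
xi = 0.12 / 0.102305 = 1.172963
R = 1.6 * xi * H0 = 1.6 * 1.172963 * 3.03
R = 5.6865 m

5.6865


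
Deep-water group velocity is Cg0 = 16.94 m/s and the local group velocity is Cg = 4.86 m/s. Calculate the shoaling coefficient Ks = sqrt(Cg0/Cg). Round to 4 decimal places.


Ks = sqrt(Cg0 / Cg)
Ks = sqrt(16.94 / 4.86)
Ks = sqrt(3.4856)
Ks = 1.8670

1.8670


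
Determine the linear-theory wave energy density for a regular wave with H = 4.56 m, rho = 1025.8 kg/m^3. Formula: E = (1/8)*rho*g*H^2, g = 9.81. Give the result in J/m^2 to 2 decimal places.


E = (1/8) * rho * g * H^2
E = (1/8) * 1025.8 * 9.81 * 4.56^2
E = 0.125 * 1025.8 * 9.81 * 20.7936
E = 26156.00 J/m^2

26156.00


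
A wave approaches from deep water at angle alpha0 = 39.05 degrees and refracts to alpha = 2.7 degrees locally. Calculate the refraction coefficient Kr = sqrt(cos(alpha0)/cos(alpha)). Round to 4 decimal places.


Kr = sqrt(cos(alpha0) / cos(alpha))
cos(39.05) = 0.776596
cos(2.7) = 0.998890
Kr = sqrt(0.776596 / 0.998890)
Kr = sqrt(0.777460)
Kr = 0.8817

0.8817


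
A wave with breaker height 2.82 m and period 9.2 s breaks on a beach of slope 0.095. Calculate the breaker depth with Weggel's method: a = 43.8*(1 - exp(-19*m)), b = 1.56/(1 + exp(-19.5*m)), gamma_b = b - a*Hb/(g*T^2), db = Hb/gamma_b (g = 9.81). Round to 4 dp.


a = 43.8 * (1 - exp(-19 * m))
exp(-19 * 0.095) = exp(-1.8050) = 0.164474
a = 43.8 * (1 - 0.164474) = 36.596019
b = 1.56 / (1 + exp(-19.5 * m))
exp(-19.5 * 0.095) = exp(-1.8525) = 0.156845
b = 1.56 / (1 + 0.156845) = 1.348496
Hb / (g * T^2) = 2.82 / (9.81 * 9.2^2) = 2.82 / 830.3184 = 0.00339629
gamma_b = b - a * Hb/(g*T^2) = 1.348496 - 36.596019 * 0.00339629 = 1.224205
db = Hb / gamma_b = 2.82 / 1.224205
db = 2.3035 m

2.3035


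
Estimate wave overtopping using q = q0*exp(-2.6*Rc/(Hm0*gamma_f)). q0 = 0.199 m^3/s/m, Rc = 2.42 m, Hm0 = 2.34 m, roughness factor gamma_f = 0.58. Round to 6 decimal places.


q = q0 * exp(-2.6 * Rc / (Hm0 * gamma_f))
Exponent = -2.6 * 2.42 / (2.34 * 0.58)
= -2.6 * 2.42 / 1.3572
= -4.636015
exp(-4.636015) = 0.009696
q = 0.199 * 0.009696
q = 0.001930 m^3/s/m

0.001930


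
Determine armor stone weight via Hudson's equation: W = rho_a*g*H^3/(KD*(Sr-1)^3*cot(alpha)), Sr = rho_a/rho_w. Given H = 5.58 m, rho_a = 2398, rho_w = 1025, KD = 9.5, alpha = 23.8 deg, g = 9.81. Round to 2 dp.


Sr = rho_a / rho_w = 2398 / 1025 = 2.339512
(Sr - 1) = 1.339512
(Sr - 1)^3 = 2.403477
cot(23.8) = 1 / tan(23.8) = 1 / 0.441053 = 2.267304
Numerator = 2398 * 9.81 * 5.58^3 = 4087151.9403
Denominator = 9.5 * 2.403477 * 2.267304 = 51.769418
W = 4087151.9403 / 51.769418
W = 78949.16 N

78949.16


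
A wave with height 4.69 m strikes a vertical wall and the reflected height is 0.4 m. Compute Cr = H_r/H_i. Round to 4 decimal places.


Cr = H_r / H_i
Cr = 0.4 / 4.69
Cr = 0.0853

0.0853


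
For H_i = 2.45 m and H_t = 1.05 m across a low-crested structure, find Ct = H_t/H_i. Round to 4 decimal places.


Ct = H_t / H_i
Ct = 1.05 / 2.45
Ct = 0.4286

0.4286


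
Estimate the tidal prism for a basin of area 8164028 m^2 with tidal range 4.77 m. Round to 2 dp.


Tidal prism = Area * Tidal range
P = 8164028 * 4.77
P = 38942413.56 m^3

38942413.56


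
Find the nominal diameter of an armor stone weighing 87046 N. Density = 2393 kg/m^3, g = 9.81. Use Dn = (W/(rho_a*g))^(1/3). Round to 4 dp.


V = W / (rho_a * g)
V = 87046 / (2393 * 9.81)
V = 87046 / 23475.33
V = 3.707978 m^3
Dn = V^(1/3) = 3.707978^(1/3)
Dn = 1.5478 m

1.5478


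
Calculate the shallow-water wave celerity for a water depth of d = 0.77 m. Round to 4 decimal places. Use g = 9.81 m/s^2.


Using the shallow-water approximation:
C = sqrt(g * d) = sqrt(9.81 * 0.77)
C = sqrt(7.5537)
C = 2.7484 m/s

2.7484


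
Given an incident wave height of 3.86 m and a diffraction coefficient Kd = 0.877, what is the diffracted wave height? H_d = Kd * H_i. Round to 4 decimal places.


H_d = Kd * H_i
H_d = 0.877 * 3.86
H_d = 3.3852 m

3.3852


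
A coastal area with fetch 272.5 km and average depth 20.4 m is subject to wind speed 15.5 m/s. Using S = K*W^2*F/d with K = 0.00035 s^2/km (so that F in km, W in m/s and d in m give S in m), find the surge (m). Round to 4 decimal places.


S = K * W^2 * F / d
W^2 = 15.5^2 = 240.25
S = 0.00035 * 240.25 * 272.5 / 20.4
Numerator = 0.00035 * 240.25 * 272.5 = 22.913844
S = 22.913844 / 20.4 = 1.1232 m

1.1232


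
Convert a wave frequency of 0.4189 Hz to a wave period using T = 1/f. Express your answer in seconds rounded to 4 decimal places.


T = 1 / f
T = 1 / 0.4189
T = 2.3872 s

2.3872


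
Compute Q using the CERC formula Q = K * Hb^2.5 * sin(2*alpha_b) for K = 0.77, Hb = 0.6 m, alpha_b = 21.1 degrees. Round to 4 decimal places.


Q = K * Hb^2.5 * sin(2 * alpha_b)
Hb^2.5 = 0.6^2.5 = 0.278855
sin(2 * 21.1) = sin(42.2) = 0.671721
Q = 0.77 * 0.278855 * 0.671721
Q = 0.1442 m^3/s

0.1442


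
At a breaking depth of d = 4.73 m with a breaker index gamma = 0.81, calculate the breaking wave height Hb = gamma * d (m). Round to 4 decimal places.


Hb = gamma * d
Hb = 0.81 * 4.73
Hb = 3.8313 m

3.8313


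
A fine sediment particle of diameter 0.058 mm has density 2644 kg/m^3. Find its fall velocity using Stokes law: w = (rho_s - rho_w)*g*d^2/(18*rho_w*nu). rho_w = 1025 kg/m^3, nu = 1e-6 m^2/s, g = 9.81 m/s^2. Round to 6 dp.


w = (rho_s - rho_w) * g * d^2 / (18 * rho_w * nu)
d = 0.058 mm = 0.000058 m
rho_s - rho_w = 2644 - 1025 = 1619
Numerator = 1619 * 9.81 * (0.000058)^2 = 0.000053428360
Denominator = 18 * 1025 * 1e-6 = 0.018450
w = 0.002896 m/s

0.002896


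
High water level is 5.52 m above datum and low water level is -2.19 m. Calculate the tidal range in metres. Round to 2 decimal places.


Tidal range = High water - Low water
Tidal range = 5.52 - (-2.19)
Tidal range = 7.71 m

7.71


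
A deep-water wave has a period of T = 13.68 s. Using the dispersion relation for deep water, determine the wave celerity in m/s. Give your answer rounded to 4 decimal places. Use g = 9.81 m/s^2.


We use the deep-water celerity formula:
C = g * T / (2 * pi)
C = 9.81 * 13.68 / (2 * 3.14159...)
C = 134.200800 / 6.283185
C = 21.3587 m/s

21.3587


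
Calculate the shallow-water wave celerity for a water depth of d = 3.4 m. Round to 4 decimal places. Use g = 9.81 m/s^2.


Using the shallow-water approximation:
C = sqrt(g * d) = sqrt(9.81 * 3.4)
C = sqrt(33.3540)
C = 5.7753 m/s

5.7753


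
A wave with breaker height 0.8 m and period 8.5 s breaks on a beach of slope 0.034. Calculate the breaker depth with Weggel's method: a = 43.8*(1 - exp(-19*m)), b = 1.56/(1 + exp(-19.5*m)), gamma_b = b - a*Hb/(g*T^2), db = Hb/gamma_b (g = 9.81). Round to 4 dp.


a = 43.8 * (1 - exp(-19 * m))
exp(-19 * 0.034) = exp(-0.6460) = 0.524138
a = 43.8 * (1 - 0.524138) = 20.842749
b = 1.56 / (1 + exp(-19.5 * m))
exp(-19.5 * 0.034) = exp(-0.6630) = 0.515303
b = 1.56 / (1 + 0.515303) = 1.029497
Hb / (g * T^2) = 0.8 / (9.81 * 8.5^2) = 0.8 / 708.7725 = 0.00112871
gamma_b = b - a * Hb/(g*T^2) = 1.029497 - 20.842749 * 0.00112871 = 1.005972
db = Hb / gamma_b = 0.8 / 1.005972
db = 0.7953 m

0.7953


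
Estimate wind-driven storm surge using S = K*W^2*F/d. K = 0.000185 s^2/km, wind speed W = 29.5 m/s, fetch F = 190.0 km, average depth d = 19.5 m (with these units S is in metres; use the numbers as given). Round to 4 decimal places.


S = K * W^2 * F / d
W^2 = 29.5^2 = 870.25
S = 0.000185 * 870.25 * 190.0 / 19.5
Numerator = 0.000185 * 870.25 * 190.0 = 30.589288
S = 30.589288 / 19.5 = 1.5687 m

1.5687


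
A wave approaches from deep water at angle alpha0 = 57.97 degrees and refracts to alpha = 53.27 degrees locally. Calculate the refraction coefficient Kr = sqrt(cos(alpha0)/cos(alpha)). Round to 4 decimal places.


Kr = sqrt(cos(alpha0) / cos(alpha))
cos(57.97) = 0.530363
cos(53.27) = 0.598045
Kr = sqrt(0.530363 / 0.598045)
Kr = sqrt(0.886828)
Kr = 0.9417

0.9417


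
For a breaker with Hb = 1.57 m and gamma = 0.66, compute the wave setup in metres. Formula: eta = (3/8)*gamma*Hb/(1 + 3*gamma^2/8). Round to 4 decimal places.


eta = (3/8) * gamma * Hb / (1 + 3*gamma^2/8)
Numerator = (3/8) * 0.66 * 1.57 = 0.388575
Denominator = 1 + 3*0.66^2/8 = 1 + 0.163350 = 1.163350
eta = 0.388575 / 1.163350
eta = 0.3340 m

0.3340


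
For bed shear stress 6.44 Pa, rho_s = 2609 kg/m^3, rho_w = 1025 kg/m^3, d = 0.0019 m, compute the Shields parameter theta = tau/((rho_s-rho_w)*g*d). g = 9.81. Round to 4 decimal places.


theta = tau / ((rho_s - rho_w) * g * d)
rho_s - rho_w = 2609 - 1025 = 1584
Denominator = 1584 * 9.81 * 0.0019 = 29.524176
theta = 6.44 / 29.524176
theta = 0.2181

0.2181


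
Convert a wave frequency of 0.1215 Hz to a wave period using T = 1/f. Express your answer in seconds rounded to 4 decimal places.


T = 1 / f
T = 1 / 0.1215
T = 8.2305 s

8.2305


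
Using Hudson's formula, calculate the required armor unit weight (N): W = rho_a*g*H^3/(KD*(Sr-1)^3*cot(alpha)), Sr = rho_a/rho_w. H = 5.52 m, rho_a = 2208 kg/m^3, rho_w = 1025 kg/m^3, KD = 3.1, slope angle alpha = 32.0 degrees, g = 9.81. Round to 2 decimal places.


Sr = rho_a / rho_w = 2208 / 1025 = 2.154146
(Sr - 1) = 1.154146
(Sr - 1)^3 = 1.537385
cot(32.0) = 1 / tan(32.0) = 1 / 0.624869 = 1.600335
Numerator = 2208 * 9.81 * 5.52^3 = 3643219.2637
Denominator = 3.1 * 1.537385 * 1.600335 = 7.627024
W = 3643219.2637 / 7.627024
W = 477672.46 N

477672.46


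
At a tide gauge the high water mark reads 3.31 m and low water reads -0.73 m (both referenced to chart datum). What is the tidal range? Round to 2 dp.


Tidal range = High water - Low water
Tidal range = 3.31 - (-0.73)
Tidal range = 4.04 m

4.04


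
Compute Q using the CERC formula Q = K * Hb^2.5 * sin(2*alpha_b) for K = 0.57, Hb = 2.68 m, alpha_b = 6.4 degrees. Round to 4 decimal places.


Q = K * Hb^2.5 * sin(2 * alpha_b)
Hb^2.5 = 2.68^2.5 = 11.758096
sin(2 * 6.4) = sin(12.8) = 0.221548
Q = 0.57 * 11.758096 * 0.221548
Q = 1.4848 m^3/s

1.4848


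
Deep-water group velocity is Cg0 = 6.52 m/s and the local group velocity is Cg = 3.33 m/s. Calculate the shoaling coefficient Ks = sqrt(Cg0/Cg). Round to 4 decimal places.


Ks = sqrt(Cg0 / Cg)
Ks = sqrt(6.52 / 3.33)
Ks = sqrt(1.9580)
Ks = 1.3993

1.3993


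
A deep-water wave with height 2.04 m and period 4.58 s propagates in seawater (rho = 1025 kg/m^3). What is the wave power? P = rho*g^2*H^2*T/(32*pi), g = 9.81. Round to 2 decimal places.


P = rho * g^2 * H^2 * T / (32 * pi)
P = 1025 * 9.81^2 * 2.04^2 * 4.58 / (32 * pi)
P = 1025 * 96.2361 * 4.1616 * 4.58 / 100.53096
P = 18701.99 W/m

18701.99


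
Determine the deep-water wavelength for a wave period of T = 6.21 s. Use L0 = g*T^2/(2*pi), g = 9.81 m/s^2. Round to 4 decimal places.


L0 = g * T^2 / (2 * pi)
L0 = 9.81 * 6.21^2 / (2 * pi)
L0 = 9.81 * 38.5641 / 6.28319
L0 = 378.3138 / 6.28319
L0 = 60.2105 m

60.2105


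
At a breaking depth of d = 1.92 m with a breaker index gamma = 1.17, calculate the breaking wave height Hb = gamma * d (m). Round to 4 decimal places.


Hb = gamma * d
Hb = 1.17 * 1.92
Hb = 2.2464 m

2.2464


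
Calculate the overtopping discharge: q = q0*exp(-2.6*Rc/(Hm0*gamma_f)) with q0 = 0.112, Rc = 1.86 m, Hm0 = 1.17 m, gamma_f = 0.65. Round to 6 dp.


q = q0 * exp(-2.6 * Rc / (Hm0 * gamma_f))
Exponent = -2.6 * 1.86 / (1.17 * 0.65)
= -2.6 * 1.86 / 0.7605
= -6.358974
exp(-6.358974) = 0.001731
q = 0.112 * 0.001731
q = 0.000194 m^3/s/m

0.000194


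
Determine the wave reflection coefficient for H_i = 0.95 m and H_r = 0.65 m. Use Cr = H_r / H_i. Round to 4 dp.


Cr = H_r / H_i
Cr = 0.65 / 0.95
Cr = 0.6842

0.6842


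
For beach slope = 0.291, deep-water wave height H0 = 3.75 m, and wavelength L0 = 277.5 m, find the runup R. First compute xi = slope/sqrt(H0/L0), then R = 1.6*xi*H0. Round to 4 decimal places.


xi = slope / sqrt(H0/L0)
H0/L0 = 3.75/277.5 = 0.013514
sqrt(0.013514) = 0.116248
xi = 0.291 / 0.116248 = 2.503277
R = 1.6 * xi * H0 = 1.6 * 2.503277 * 3.75
R = 15.0197 m

15.0197


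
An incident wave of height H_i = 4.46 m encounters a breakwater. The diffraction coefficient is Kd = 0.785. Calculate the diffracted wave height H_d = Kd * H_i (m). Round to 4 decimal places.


H_d = Kd * H_i
H_d = 0.785 * 4.46
H_d = 3.5011 m

3.5011


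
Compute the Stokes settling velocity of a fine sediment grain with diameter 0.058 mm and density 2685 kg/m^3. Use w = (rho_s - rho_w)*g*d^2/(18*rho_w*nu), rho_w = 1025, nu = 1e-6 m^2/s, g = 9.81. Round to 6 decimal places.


w = (rho_s - rho_w) * g * d^2 / (18 * rho_w * nu)
d = 0.058 mm = 0.000058 m
rho_s - rho_w = 2685 - 1025 = 1660
Numerator = 1660 * 9.81 * (0.000058)^2 = 0.000054781394
Denominator = 18 * 1025 * 1e-6 = 0.018450
w = 0.002969 m/s

0.002969


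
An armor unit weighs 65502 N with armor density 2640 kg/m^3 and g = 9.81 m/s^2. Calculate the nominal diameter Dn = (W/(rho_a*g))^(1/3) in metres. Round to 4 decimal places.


V = W / (rho_a * g)
V = 65502 / (2640 * 9.81)
V = 65502 / 25898.40
V = 2.529191 m^3
Dn = V^(1/3) = 2.529191^(1/3)
Dn = 1.3625 m

1.3625


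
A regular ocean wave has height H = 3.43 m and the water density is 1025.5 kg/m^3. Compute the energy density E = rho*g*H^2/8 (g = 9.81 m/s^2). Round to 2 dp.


E = (1/8) * rho * g * H^2
E = (1/8) * 1025.5 * 9.81 * 3.43^2
E = 0.125 * 1025.5 * 9.81 * 11.7649
E = 14794.59 J/m^2

14794.59


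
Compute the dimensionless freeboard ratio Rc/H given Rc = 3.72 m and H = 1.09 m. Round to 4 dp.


Relative freeboard = Rc / H
= 3.72 / 1.09
= 3.4128

3.4128


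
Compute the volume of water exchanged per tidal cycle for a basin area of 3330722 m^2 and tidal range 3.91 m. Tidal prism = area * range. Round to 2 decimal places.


Tidal prism = Area * Tidal range
P = 3330722 * 3.91
P = 13023123.02 m^3

13023123.02


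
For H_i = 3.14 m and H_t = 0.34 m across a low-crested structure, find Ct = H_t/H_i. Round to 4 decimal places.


Ct = H_t / H_i
Ct = 0.34 / 3.14
Ct = 0.1083

0.1083


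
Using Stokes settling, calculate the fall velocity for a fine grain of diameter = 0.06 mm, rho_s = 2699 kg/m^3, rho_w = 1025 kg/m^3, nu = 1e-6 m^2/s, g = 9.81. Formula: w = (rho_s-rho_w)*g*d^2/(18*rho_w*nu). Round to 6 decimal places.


w = (rho_s - rho_w) * g * d^2 / (18 * rho_w * nu)
d = 0.06 mm = 0.000060 m
rho_s - rho_w = 2699 - 1025 = 1674
Numerator = 1674 * 9.81 * (0.000060)^2 = 0.000059118984
Denominator = 18 * 1025 * 1e-6 = 0.018450
w = 0.003204 m/s

0.003204


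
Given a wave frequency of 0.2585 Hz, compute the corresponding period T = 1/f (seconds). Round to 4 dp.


T = 1 / f
T = 1 / 0.2585
T = 3.8685 s

3.8685


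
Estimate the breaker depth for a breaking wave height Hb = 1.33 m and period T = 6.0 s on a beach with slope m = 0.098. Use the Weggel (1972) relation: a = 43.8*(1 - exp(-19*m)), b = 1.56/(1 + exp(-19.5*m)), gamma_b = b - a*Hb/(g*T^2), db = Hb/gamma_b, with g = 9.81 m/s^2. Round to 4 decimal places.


a = 43.8 * (1 - exp(-19 * m))
exp(-19 * 0.098) = exp(-1.8620) = 0.155362
a = 43.8 * (1 - 0.155362) = 36.995162
b = 1.56 / (1 + exp(-19.5 * m))
exp(-19.5 * 0.098) = exp(-1.9110) = 0.147932
b = 1.56 / (1 + 0.147932) = 1.358965
Hb / (g * T^2) = 1.33 / (9.81 * 6.0^2) = 1.33 / 353.1600 = 0.00376600
gamma_b = b - a * Hb/(g*T^2) = 1.358965 - 36.995162 * 0.00376600 = 1.219641
db = Hb / gamma_b = 1.33 / 1.219641
db = 1.0905 m

1.0905


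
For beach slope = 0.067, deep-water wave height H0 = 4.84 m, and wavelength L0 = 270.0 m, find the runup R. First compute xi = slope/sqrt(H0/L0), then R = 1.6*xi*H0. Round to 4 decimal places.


xi = slope / sqrt(H0/L0)
H0/L0 = 4.84/270.0 = 0.017926
sqrt(0.017926) = 0.133888
xi = 0.067 / 0.133888 = 0.500419
R = 1.6 * xi * H0 = 1.6 * 0.500419 * 4.84
R = 3.8752 m

3.8752


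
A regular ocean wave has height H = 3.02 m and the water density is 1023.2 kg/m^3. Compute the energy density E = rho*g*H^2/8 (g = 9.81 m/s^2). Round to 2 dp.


E = (1/8) * rho * g * H^2
E = (1/8) * 1023.2 * 9.81 * 3.02^2
E = 0.125 * 1023.2 * 9.81 * 9.1204
E = 11443.36 J/m^2

11443.36


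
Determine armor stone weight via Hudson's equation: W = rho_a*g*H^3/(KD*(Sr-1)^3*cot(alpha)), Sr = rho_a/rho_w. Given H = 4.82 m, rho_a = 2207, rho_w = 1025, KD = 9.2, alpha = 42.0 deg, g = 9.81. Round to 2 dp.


Sr = rho_a / rho_w = 2207 / 1025 = 2.153171
(Sr - 1) = 1.153171
(Sr - 1)^3 = 1.533490
cot(42.0) = 1 / tan(42.0) = 1 / 0.900404 = 1.110613
Numerator = 2207 * 9.81 * 4.82^3 = 2424445.6639
Denominator = 9.2 * 1.533490 * 1.110613 = 15.668637
W = 2424445.6639 / 15.668637
W = 154732.39 N

154732.39


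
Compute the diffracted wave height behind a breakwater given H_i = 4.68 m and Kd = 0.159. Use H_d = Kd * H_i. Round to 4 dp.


H_d = Kd * H_i
H_d = 0.159 * 4.68
H_d = 0.7441 m

0.7441


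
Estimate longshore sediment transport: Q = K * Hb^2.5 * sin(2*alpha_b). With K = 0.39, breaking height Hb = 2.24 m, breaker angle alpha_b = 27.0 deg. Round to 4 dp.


Q = K * Hb^2.5 * sin(2 * alpha_b)
Hb^2.5 = 2.24^2.5 = 7.509656
sin(2 * 27.0) = sin(54.0) = 0.809017
Q = 0.39 * 7.509656 * 0.809017
Q = 2.3694 m^3/s

2.3694


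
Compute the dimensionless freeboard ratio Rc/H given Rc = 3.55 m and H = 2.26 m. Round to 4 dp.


Relative freeboard = Rc / H
= 3.55 / 2.26
= 1.5708

1.5708


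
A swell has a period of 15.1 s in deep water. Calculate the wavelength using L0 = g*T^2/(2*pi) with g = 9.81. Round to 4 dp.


L0 = g * T^2 / (2 * pi)
L0 = 9.81 * 15.1^2 / (2 * pi)
L0 = 9.81 * 228.0100 / 6.28319
L0 = 2236.7781 / 6.28319
L0 = 355.9943 m

355.9943


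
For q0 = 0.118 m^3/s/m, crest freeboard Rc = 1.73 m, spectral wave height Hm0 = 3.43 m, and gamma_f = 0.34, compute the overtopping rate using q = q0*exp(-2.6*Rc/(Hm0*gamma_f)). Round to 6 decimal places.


q = q0 * exp(-2.6 * Rc / (Hm0 * gamma_f))
Exponent = -2.6 * 1.73 / (3.43 * 0.34)
= -2.6 * 1.73 / 1.1662
= -3.856971
exp(-3.856971) = 0.021132
q = 0.118 * 0.021132
q = 0.002494 m^3/s/m

0.002494


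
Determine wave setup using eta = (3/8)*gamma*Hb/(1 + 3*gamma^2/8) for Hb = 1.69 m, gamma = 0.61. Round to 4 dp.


eta = (3/8) * gamma * Hb / (1 + 3*gamma^2/8)
Numerator = (3/8) * 0.61 * 1.69 = 0.386588
Denominator = 1 + 3*0.61^2/8 = 1 + 0.139538 = 1.139538
eta = 0.386588 / 1.139538
eta = 0.3392 m

0.3392


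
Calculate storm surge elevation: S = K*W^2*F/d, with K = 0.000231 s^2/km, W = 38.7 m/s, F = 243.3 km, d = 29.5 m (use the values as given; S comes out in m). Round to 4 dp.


S = K * W^2 * F / d
W^2 = 38.7^2 = 1497.69
S = 0.000231 * 1497.69 * 243.3 / 29.5
Numerator = 0.000231 * 1497.69 * 243.3 = 84.173623
S = 84.173623 / 29.5 = 2.8533 m

2.8533


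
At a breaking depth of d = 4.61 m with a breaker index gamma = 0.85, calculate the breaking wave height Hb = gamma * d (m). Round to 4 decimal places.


Hb = gamma * d
Hb = 0.85 * 4.61
Hb = 3.9185 m

3.9185


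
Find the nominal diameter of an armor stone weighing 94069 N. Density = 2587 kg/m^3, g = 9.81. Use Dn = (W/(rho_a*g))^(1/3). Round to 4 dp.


V = W / (rho_a * g)
V = 94069 / (2587 * 9.81)
V = 94069 / 25378.47
V = 3.706646 m^3
Dn = V^(1/3) = 3.706646^(1/3)
Dn = 1.5476 m

1.5476


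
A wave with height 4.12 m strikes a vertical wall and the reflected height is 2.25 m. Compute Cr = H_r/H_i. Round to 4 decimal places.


Cr = H_r / H_i
Cr = 2.25 / 4.12
Cr = 0.5461

0.5461


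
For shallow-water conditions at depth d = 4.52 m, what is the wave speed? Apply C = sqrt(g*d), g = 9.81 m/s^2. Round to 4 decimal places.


Using the shallow-water approximation:
C = sqrt(g * d) = sqrt(9.81 * 4.52)
C = sqrt(44.3412)
C = 6.6589 m/s

6.6589


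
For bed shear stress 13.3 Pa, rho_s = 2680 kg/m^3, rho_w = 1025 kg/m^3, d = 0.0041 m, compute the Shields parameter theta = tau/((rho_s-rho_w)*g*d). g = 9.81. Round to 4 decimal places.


theta = tau / ((rho_s - rho_w) * g * d)
rho_s - rho_w = 2680 - 1025 = 1655
Denominator = 1655 * 9.81 * 0.0041 = 66.565755
theta = 13.3 / 66.565755
theta = 0.1998

0.1998


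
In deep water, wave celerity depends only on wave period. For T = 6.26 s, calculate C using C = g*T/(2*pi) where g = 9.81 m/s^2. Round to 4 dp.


We use the deep-water celerity formula:
C = g * T / (2 * pi)
C = 9.81 * 6.26 / (2 * 3.14159...)
C = 61.410600 / 6.283185
C = 9.7738 m/s

9.7738


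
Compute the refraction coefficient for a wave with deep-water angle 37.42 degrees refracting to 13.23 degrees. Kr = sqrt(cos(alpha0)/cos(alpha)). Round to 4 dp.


Kr = sqrt(cos(alpha0) / cos(alpha))
cos(37.42) = 0.794203
cos(13.23) = 0.973459
Kr = sqrt(0.794203 / 0.973459)
Kr = sqrt(0.815856)
Kr = 0.9032

0.9032


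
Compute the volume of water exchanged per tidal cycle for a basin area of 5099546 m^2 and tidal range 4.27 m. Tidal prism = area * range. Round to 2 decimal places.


Tidal prism = Area * Tidal range
P = 5099546 * 4.27
P = 21775061.42 m^3

21775061.42


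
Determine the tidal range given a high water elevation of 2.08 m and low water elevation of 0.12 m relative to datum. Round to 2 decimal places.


Tidal range = High water - Low water
Tidal range = 2.08 - (0.12)
Tidal range = 1.96 m

1.96


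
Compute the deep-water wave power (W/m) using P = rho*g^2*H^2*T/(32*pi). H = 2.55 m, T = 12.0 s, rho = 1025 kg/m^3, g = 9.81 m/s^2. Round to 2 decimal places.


P = rho * g^2 * H^2 * T / (32 * pi)
P = 1025 * 9.81^2 * 2.55^2 * 12.0 / (32 * pi)
P = 1025 * 96.2361 * 6.5025 * 12.0 / 100.53096
P = 76563.83 W/m

76563.83


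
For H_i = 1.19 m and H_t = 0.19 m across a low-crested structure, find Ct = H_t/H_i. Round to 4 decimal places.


Ct = H_t / H_i
Ct = 0.19 / 1.19
Ct = 0.1597

0.1597


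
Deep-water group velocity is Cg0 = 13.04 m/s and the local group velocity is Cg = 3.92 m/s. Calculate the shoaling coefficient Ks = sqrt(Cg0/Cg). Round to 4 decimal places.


Ks = sqrt(Cg0 / Cg)
Ks = sqrt(13.04 / 3.92)
Ks = sqrt(3.3265)
Ks = 1.8239

1.8239


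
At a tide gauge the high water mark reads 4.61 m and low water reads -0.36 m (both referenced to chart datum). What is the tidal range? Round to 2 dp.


Tidal range = High water - Low water
Tidal range = 4.61 - (-0.36)
Tidal range = 4.97 m

4.97


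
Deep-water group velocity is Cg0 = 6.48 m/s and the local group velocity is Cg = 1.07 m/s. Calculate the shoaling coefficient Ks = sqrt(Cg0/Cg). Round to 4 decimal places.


Ks = sqrt(Cg0 / Cg)
Ks = sqrt(6.48 / 1.07)
Ks = sqrt(6.0561)
Ks = 2.4609

2.4609


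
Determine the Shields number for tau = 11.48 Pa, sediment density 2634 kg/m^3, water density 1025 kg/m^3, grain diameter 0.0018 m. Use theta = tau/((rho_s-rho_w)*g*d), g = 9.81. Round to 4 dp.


theta = tau / ((rho_s - rho_w) * g * d)
rho_s - rho_w = 2634 - 1025 = 1609
Denominator = 1609 * 9.81 * 0.0018 = 28.411722
theta = 11.48 / 28.411722
theta = 0.4041

0.4041


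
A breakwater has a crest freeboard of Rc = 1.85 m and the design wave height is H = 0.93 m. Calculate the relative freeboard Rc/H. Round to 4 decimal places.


Relative freeboard = Rc / H
= 1.85 / 0.93
= 1.9892

1.9892


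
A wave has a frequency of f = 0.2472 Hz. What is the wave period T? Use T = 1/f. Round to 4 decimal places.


T = 1 / f
T = 1 / 0.2472
T = 4.0453 s

4.0453


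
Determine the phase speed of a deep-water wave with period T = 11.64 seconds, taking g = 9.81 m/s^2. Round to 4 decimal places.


We use the deep-water celerity formula:
C = g * T / (2 * pi)
C = 9.81 * 11.64 / (2 * 3.14159...)
C = 114.188400 / 6.283185
C = 18.1736 m/s

18.1736


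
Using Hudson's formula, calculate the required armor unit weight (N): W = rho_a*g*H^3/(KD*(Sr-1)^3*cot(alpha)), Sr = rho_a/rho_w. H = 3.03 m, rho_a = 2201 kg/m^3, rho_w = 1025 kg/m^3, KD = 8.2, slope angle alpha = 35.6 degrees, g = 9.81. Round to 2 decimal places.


Sr = rho_a / rho_w = 2201 / 1025 = 2.147317
(Sr - 1) = 1.147317
(Sr - 1)^3 = 1.510255
cot(35.6) = 1 / tan(35.6) = 1 / 0.715930 = 1.396785
Numerator = 2201 * 9.81 * 3.03^3 = 600643.7127
Denominator = 8.2 * 1.510255 * 1.396785 = 17.297919
W = 600643.7127 / 17.297919
W = 34723.47 N

34723.47


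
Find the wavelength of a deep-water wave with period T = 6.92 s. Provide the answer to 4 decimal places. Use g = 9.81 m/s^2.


L0 = g * T^2 / (2 * pi)
L0 = 9.81 * 6.92^2 / (2 * pi)
L0 = 9.81 * 47.8864 / 6.28319
L0 = 469.7656 / 6.28319
L0 = 74.7655 m

74.7655


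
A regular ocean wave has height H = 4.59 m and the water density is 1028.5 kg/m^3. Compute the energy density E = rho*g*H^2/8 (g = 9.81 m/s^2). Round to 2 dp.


E = (1/8) * rho * g * H^2
E = (1/8) * 1028.5 * 9.81 * 4.59^2
E = 0.125 * 1028.5 * 9.81 * 21.0681
E = 26571.05 J/m^2

26571.05


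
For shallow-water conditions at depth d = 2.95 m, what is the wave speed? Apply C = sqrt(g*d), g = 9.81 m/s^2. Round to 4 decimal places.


Using the shallow-water approximation:
C = sqrt(g * d) = sqrt(9.81 * 2.95)
C = sqrt(28.9395)
C = 5.3795 m/s

5.3795


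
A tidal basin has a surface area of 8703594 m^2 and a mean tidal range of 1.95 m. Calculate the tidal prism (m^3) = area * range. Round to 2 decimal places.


Tidal prism = Area * Tidal range
P = 8703594 * 1.95
P = 16972008.30 m^3

16972008.30


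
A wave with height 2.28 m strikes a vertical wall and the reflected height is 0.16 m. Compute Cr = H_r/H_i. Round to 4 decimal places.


Cr = H_r / H_i
Cr = 0.16 / 2.28
Cr = 0.0702

0.0702


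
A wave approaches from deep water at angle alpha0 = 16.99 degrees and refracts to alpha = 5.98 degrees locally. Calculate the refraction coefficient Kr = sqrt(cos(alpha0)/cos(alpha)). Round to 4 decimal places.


Kr = sqrt(cos(alpha0) / cos(alpha))
cos(16.99) = 0.956356
cos(5.98) = 0.994558
Kr = sqrt(0.956356 / 0.994558)
Kr = sqrt(0.961588)
Kr = 0.9806

0.9806


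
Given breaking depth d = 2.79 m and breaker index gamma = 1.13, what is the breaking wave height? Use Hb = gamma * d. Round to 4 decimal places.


Hb = gamma * d
Hb = 1.13 * 2.79
Hb = 3.1527 m

3.1527


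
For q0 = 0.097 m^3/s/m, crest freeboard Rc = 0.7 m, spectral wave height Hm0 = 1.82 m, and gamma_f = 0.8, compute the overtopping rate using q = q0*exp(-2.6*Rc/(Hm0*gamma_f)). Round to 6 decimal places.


q = q0 * exp(-2.6 * Rc / (Hm0 * gamma_f))
Exponent = -2.6 * 0.7 / (1.82 * 0.8)
= -2.6 * 0.7 / 1.4560
= -1.250000
exp(-1.250000) = 0.286505
q = 0.097 * 0.286505
q = 0.027791 m^3/s/m

0.027791


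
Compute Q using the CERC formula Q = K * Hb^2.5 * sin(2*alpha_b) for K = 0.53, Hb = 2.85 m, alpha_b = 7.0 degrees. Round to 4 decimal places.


Q = K * Hb^2.5 * sin(2 * alpha_b)
Hb^2.5 = 2.85^2.5 = 13.712358
sin(2 * 7.0) = sin(14.0) = 0.241922
Q = 0.53 * 13.712358 * 0.241922
Q = 1.7582 m^3/s

1.7582


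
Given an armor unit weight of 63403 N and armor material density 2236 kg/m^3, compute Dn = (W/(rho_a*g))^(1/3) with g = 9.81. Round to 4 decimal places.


V = W / (rho_a * g)
V = 63403 / (2236 * 9.81)
V = 63403 / 21935.16
V = 2.890474 m^3
Dn = V^(1/3) = 2.890474^(1/3)
Dn = 1.4245 m

1.4245


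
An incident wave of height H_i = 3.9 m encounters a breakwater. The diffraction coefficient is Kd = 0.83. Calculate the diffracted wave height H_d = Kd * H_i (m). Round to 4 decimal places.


H_d = Kd * H_i
H_d = 0.83 * 3.9
H_d = 3.2370 m

3.2370


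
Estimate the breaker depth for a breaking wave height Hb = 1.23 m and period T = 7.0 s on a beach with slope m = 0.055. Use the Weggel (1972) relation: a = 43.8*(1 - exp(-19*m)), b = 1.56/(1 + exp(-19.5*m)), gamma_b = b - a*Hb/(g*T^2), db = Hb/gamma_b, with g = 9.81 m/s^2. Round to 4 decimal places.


a = 43.8 * (1 - exp(-19 * m))
exp(-19 * 0.055) = exp(-1.0450) = 0.351692
a = 43.8 * (1 - 0.351692) = 28.395898
b = 1.56 / (1 + exp(-19.5 * m))
exp(-19.5 * 0.055) = exp(-1.0725) = 0.342152
b = 1.56 / (1 + 0.342152) = 1.162312
Hb / (g * T^2) = 1.23 / (9.81 * 7.0^2) = 1.23 / 480.6900 = 0.00255882
gamma_b = b - a * Hb/(g*T^2) = 1.162312 - 28.395898 * 0.00255882 = 1.089652
db = Hb / gamma_b = 1.23 / 1.089652
db = 1.1288 m

1.1288


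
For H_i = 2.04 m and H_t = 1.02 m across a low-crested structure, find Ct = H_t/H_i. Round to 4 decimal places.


Ct = H_t / H_i
Ct = 1.02 / 2.04
Ct = 0.5000

0.5000


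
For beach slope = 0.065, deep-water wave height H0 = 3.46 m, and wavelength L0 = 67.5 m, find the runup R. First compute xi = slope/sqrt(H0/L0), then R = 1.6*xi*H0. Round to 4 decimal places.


xi = slope / sqrt(H0/L0)
H0/L0 = 3.46/67.5 = 0.051259
sqrt(0.051259) = 0.226405
xi = 0.065 / 0.226405 = 0.287096
R = 1.6 * xi * H0 = 1.6 * 0.287096 * 3.46
R = 1.5894 m

1.5894


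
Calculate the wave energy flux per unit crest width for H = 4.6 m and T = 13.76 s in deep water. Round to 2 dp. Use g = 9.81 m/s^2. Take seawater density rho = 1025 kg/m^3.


P = rho * g^2 * H^2 * T / (32 * pi)
P = 1025 * 9.81^2 * 4.6^2 * 13.76 / (32 * pi)
P = 1025 * 96.2361 * 21.1600 * 13.76 / 100.53096
P = 285690.72 W/m

285690.72


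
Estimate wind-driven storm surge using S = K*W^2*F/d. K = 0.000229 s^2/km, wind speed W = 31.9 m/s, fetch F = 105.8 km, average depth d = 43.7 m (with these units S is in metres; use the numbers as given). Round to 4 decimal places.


S = K * W^2 * F / d
W^2 = 31.9^2 = 1017.61
S = 0.000229 * 1017.61 * 105.8 / 43.7
Numerator = 0.000229 * 1017.61 * 105.8 = 24.654859
S = 24.654859 / 43.7 = 0.5642 m

0.5642


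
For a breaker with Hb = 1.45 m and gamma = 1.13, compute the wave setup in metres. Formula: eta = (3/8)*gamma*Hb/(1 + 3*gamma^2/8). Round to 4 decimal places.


eta = (3/8) * gamma * Hb / (1 + 3*gamma^2/8)
Numerator = (3/8) * 1.13 * 1.45 = 0.614437
Denominator = 1 + 3*1.13^2/8 = 1 + 0.478838 = 1.478838
eta = 0.614437 / 1.478838
eta = 0.4155 m

0.4155


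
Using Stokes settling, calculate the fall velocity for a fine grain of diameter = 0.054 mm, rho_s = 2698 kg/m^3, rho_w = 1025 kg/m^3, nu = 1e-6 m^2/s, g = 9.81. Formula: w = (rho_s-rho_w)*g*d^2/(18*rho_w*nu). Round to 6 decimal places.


w = (rho_s - rho_w) * g * d^2 / (18 * rho_w * nu)
d = 0.054 mm = 0.000054 m
rho_s - rho_w = 2698 - 1025 = 1673
Numerator = 1673 * 9.81 * (0.000054)^2 = 0.000047857771
Denominator = 18 * 1025 * 1e-6 = 0.018450
w = 0.002594 m/s

0.002594


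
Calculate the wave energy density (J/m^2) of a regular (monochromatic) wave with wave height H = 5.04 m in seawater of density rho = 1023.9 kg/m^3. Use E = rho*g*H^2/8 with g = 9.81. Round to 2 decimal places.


E = (1/8) * rho * g * H^2
E = (1/8) * 1023.9 * 9.81 * 5.04^2
E = 0.125 * 1023.9 * 9.81 * 25.4016
E = 31893.17 J/m^2

31893.17


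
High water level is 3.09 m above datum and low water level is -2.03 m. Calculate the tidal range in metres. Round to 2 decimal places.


Tidal range = High water - Low water
Tidal range = 3.09 - (-2.03)
Tidal range = 5.12 m

5.12


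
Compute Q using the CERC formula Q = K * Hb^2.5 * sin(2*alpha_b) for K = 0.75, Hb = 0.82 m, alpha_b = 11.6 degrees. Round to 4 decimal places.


Q = K * Hb^2.5 * sin(2 * alpha_b)
Hb^2.5 = 0.82^2.5 = 0.608884
sin(2 * 11.6) = sin(23.2) = 0.393942
Q = 0.75 * 0.608884 * 0.393942
Q = 0.1799 m^3/s

0.1799


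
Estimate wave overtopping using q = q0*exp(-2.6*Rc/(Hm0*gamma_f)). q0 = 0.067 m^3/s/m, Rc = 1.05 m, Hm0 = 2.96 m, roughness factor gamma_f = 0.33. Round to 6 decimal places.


q = q0 * exp(-2.6 * Rc / (Hm0 * gamma_f))
Exponent = -2.6 * 1.05 / (2.96 * 0.33)
= -2.6 * 1.05 / 0.9768
= -2.794840
exp(-2.794840) = 0.061125
q = 0.067 * 0.061125
q = 0.004095 m^3/s/m

0.004095


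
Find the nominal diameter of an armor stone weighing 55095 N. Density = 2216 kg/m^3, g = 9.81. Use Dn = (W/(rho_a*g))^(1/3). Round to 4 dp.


V = W / (rho_a * g)
V = 55095 / (2216 * 9.81)
V = 55095 / 21738.96
V = 2.534390 m^3
Dn = V^(1/3) = 2.534390^(1/3)
Dn = 1.3634 m

1.3634


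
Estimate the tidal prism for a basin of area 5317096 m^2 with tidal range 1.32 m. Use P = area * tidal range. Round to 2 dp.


Tidal prism = Area * Tidal range
P = 5317096 * 1.32
P = 7018566.72 m^3

7018566.72


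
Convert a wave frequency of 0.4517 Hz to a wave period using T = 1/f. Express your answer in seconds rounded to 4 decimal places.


T = 1 / f
T = 1 / 0.4517
T = 2.2139 s

2.2139


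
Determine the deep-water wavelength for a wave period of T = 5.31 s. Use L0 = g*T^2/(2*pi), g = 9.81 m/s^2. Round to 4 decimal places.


L0 = g * T^2 / (2 * pi)
L0 = 9.81 * 5.31^2 / (2 * pi)
L0 = 9.81 * 28.1961 / 6.28319
L0 = 276.6037 / 6.28319
L0 = 44.0229 m

44.0229


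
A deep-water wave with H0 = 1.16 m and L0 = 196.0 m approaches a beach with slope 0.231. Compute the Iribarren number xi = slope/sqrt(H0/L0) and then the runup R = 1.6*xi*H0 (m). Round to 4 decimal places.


xi = slope / sqrt(H0/L0)
H0/L0 = 1.16/196.0 = 0.005918
sqrt(0.005918) = 0.076931
xi = 0.231 / 0.076931 = 3.002694
R = 1.6 * xi * H0 = 1.6 * 3.002694 * 1.16
R = 5.5730 m

5.5730


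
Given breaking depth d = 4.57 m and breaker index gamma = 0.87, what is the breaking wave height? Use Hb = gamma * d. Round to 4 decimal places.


Hb = gamma * d
Hb = 0.87 * 4.57
Hb = 3.9759 m

3.9759


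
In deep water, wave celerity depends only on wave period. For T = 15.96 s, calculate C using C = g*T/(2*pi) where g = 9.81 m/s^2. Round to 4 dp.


We use the deep-water celerity formula:
C = g * T / (2 * pi)
C = 9.81 * 15.96 / (2 * 3.14159...)
C = 156.567600 / 6.283185
C = 24.9185 m/s

24.9185


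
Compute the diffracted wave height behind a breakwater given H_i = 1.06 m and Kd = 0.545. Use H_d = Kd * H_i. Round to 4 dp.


H_d = Kd * H_i
H_d = 0.545 * 1.06
H_d = 0.5777 m

0.5777


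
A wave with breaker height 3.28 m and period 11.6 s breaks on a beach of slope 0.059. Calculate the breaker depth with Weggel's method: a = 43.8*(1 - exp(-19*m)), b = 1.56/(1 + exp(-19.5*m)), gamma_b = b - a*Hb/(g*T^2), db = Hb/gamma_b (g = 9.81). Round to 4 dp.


a = 43.8 * (1 - exp(-19 * m))
exp(-19 * 0.059) = exp(-1.1210) = 0.325954
a = 43.8 * (1 - 0.325954) = 29.523229
b = 1.56 / (1 + exp(-19.5 * m))
exp(-19.5 * 0.059) = exp(-1.1505) = 0.316478
b = 1.56 / (1 + 0.316478) = 1.184979
Hb / (g * T^2) = 3.28 / (9.81 * 11.6^2) = 3.28 / 1320.0336 = 0.00248479
gamma_b = b - a * Hb/(g*T^2) = 1.184979 - 29.523229 * 0.00248479 = 1.111621
db = Hb / gamma_b = 3.28 / 1.111621
db = 2.9506 m

2.9506


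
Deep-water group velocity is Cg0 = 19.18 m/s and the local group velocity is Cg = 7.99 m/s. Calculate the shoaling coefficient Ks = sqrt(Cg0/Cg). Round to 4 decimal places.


Ks = sqrt(Cg0 / Cg)
Ks = sqrt(19.18 / 7.99)
Ks = sqrt(2.4005)
Ks = 1.5494

1.5494


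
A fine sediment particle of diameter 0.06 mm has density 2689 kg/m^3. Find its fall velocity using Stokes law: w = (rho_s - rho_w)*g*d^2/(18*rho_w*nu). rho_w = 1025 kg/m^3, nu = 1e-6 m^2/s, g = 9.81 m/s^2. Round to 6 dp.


w = (rho_s - rho_w) * g * d^2 / (18 * rho_w * nu)
d = 0.06 mm = 0.000060 m
rho_s - rho_w = 2689 - 1025 = 1664
Numerator = 1664 * 9.81 * (0.000060)^2 = 0.000058765824
Denominator = 18 * 1025 * 1e-6 = 0.018450
w = 0.003185 m/s

0.003185


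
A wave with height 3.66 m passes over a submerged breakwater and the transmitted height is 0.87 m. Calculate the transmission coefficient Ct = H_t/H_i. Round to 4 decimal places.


Ct = H_t / H_i
Ct = 0.87 / 3.66
Ct = 0.2377

0.2377


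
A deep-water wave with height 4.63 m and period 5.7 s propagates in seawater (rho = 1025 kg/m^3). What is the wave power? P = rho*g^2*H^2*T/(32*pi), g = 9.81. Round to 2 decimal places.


P = rho * g^2 * H^2 * T / (32 * pi)
P = 1025 * 9.81^2 * 4.63^2 * 5.7 / (32 * pi)
P = 1025 * 96.2361 * 21.4369 * 5.7 / 100.53096
P = 119894.39 W/m

119894.39


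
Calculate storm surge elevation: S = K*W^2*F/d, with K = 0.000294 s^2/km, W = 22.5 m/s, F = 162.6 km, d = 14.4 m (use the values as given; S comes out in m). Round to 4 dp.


S = K * W^2 * F / d
W^2 = 22.5^2 = 506.25
S = 0.000294 * 506.25 * 162.6 / 14.4
Numerator = 0.000294 * 506.25 * 162.6 = 24.200977
S = 24.200977 / 14.4 = 1.6806 m

1.6806


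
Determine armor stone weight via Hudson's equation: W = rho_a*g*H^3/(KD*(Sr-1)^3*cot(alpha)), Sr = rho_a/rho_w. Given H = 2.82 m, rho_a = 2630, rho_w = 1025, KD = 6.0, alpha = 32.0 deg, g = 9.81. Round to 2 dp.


Sr = rho_a / rho_w = 2630 / 1025 = 2.565854
(Sr - 1) = 1.565854
(Sr - 1)^3 = 3.839313
cot(32.0) = 1 / tan(32.0) = 1 / 0.624869 = 1.600335
Numerator = 2630 * 9.81 * 2.82^3 = 578591.5421
Denominator = 6.0 * 3.839313 * 1.600335 = 36.865111
W = 578591.5421 / 36.865111
W = 15694.83 N

15694.83


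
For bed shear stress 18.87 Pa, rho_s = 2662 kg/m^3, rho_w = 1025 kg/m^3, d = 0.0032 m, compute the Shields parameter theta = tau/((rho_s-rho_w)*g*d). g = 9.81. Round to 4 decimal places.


theta = tau / ((rho_s - rho_w) * g * d)
rho_s - rho_w = 2662 - 1025 = 1637
Denominator = 1637 * 9.81 * 0.0032 = 51.388704
theta = 18.87 / 51.388704
theta = 0.3672

0.3672


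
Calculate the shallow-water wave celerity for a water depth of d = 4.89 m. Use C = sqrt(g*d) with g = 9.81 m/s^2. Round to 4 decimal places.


Using the shallow-water approximation:
C = sqrt(g * d) = sqrt(9.81 * 4.89)
C = sqrt(47.9709)
C = 6.9261 m/s

6.9261


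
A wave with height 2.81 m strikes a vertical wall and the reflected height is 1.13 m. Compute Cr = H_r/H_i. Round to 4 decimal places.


Cr = H_r / H_i
Cr = 1.13 / 2.81
Cr = 0.4021

0.4021


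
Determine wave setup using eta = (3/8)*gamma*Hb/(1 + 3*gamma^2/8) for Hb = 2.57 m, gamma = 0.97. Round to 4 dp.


eta = (3/8) * gamma * Hb / (1 + 3*gamma^2/8)
Numerator = (3/8) * 0.97 * 2.57 = 0.934837
Denominator = 1 + 3*0.97^2/8 = 1 + 0.352838 = 1.352838
eta = 0.934837 / 1.352838
eta = 0.6910 m

0.6910


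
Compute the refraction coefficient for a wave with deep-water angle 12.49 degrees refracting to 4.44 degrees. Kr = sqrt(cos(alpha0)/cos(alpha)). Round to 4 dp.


Kr = sqrt(cos(alpha0) / cos(alpha))
cos(12.49) = 0.976334
cos(4.44) = 0.996999
Kr = sqrt(0.976334 / 0.996999)
Kr = sqrt(0.979273)
Kr = 0.9896

0.9896
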